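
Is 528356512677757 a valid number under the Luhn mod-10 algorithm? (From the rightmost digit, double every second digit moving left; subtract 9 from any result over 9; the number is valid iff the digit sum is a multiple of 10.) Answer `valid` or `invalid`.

valid

From the right, keep odd positions and double even positions (subtract 9 from any doubled value over 9):
  doubled (positions 2,4,...): 1 5 3 2 3 6 4 → sum 24
  kept (positions 1,3,...): 7 7 7 2 5 5 8 5 → sum 46
Total = 70.
70 mod 10 = 0, so the number is valid.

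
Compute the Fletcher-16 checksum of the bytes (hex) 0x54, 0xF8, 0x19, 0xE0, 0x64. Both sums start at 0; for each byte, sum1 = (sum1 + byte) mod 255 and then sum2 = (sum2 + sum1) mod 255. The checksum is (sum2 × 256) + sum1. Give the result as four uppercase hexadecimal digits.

Running sums (mod 255):
  after byte 0 (0x54): sum1=84, sum2=84
  after byte 1 (0xF8): sum1=77, sum2=161
  after byte 2 (0x19): sum1=102, sum2=8
  after byte 3 (0xE0): sum1=71, sum2=79
  after byte 4 (0x64): sum1=171, sum2=250
Checksum = sum2·256 + sum1 = 250·256 + 171 = 64171 = 0xFAAB.

FAAB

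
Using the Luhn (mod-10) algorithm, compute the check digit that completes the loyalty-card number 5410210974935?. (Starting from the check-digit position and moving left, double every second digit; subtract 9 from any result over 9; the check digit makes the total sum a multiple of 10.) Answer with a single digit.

7

Partial digits right→left: 5 3 9 4 7 9 0 1 2 0 1 4 5
Double every second digit counting from the check-digit position (so the 1st, 3rd, 5th, ... of the partial from the right).
  doubled (with −9 where >9): 1 9 5 0 4 2 1 → sum 22
  kept as-is: 3 4 9 1 0 4 → sum 21
Total = 22 + 21 = 43.
Check digit = (10 − (43 mod 10)) mod 10 = 7.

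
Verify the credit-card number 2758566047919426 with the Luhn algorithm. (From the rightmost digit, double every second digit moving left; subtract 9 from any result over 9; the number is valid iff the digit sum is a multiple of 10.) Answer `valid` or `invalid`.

invalid

From the right, keep odd positions and double even positions (subtract 9 from any doubled value over 9):
  doubled (positions 2,4,...): 4 9 9 8 3 1 1 4 → sum 39
  kept (positions 1,3,...): 6 4 1 7 0 6 8 7 → sum 39
Total = 78.
78 mod 10 = 8, so the number is invalid.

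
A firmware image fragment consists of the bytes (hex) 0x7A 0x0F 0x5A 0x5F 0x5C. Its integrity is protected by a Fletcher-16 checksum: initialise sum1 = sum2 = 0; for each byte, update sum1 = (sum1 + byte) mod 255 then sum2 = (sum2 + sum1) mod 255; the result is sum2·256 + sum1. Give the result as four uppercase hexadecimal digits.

Running sums (mod 255):
  after byte 0 (0x7A): sum1=122, sum2=122
  after byte 1 (0x0F): sum1=137, sum2=4
  after byte 2 (0x5A): sum1=227, sum2=231
  after byte 3 (0x5F): sum1=67, sum2=43
  after byte 4 (0x5C): sum1=159, sum2=202
Checksum = sum2·256 + sum1 = 202·256 + 159 = 51871 = 0xCA9F.

CA9F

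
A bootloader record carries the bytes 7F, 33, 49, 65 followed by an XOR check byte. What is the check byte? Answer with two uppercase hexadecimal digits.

60

XOR the bytes together:
  start with 0x7F
  0x7F ⊕ 0x33 = 0x4C
  0x4C ⊕ 0x49 = 0x05
  0x05 ⊕ 0x65 = 0x60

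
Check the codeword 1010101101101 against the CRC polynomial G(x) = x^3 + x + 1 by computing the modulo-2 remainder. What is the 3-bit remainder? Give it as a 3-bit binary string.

010

Modulo-2 division of 1010101101101 by 1011:
  pos 0: 1010 XOR 1011 = 0001
  pos 3: 1101 XOR 1011 = 0110
  pos 4: 1101 XOR 1011 = 0110
  pos 5: 1100 XOR 1011 = 0111
  pos 6: 1111 XOR 1011 = 0100
  pos 7: 1001 XOR 1011 = 0010
  pos 9: 1001 XOR 1011 = 0010
Remainder = 010 (nonzero — an error is detected).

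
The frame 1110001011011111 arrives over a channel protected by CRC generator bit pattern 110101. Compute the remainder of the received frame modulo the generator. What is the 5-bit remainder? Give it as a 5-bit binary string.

00100

Modulo-2 division of 1110001011011111 by 110101:
  pos 0: 111000 XOR 110101 = 001101
  pos 2: 110110 XOR 110101 = 000011
  pos 6: 111101 XOR 110101 = 001000
  pos 8: 100011 XOR 110101 = 010110
  pos 9: 101101 XOR 110101 = 011000
  pos 10: 110001 XOR 110101 = 000100
Remainder = 00100 (nonzero — an error is detected).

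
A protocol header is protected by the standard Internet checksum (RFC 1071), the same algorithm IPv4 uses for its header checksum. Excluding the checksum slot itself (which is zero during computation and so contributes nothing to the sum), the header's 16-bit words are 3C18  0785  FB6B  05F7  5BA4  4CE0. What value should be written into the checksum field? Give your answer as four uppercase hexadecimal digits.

One's-complement addition (fold any carry out of bit 15 back into bit 0):
  0x3C18 + 0x0785 = 0x0439D
  0x439D + 0xFB6B = 0x13F08 → wrap carry → 0x3F09
  0x3F09 + 0x05F7 = 0x04500
  0x4500 + 0x5BA4 = 0x0A0A4
  0xA0A4 + 0x4CE0 = 0x0ED84
One's-complement sum = 0xED84.
Checksum = ~0xED84 & 0xFFFF = 0x127B.

127B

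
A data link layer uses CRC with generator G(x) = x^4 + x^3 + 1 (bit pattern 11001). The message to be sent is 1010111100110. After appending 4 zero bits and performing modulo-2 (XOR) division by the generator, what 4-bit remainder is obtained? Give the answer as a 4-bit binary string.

Append 4 zeros: 10101111001100000. Divide by 11001 (XOR where the leading bit is 1):
  pos 0: 10101 XOR 11001 = 01100
  pos 1: 11001 XOR 11001 = 00000
  pos 6: 11001 XOR 11001 = 00000
  pos 11: 10000 XOR 11001 = 01001
  pos 12: 10010 XOR 11001 = 01011
Remainder (last 4 bits) = 1011. This is the CRC / FCS.

1011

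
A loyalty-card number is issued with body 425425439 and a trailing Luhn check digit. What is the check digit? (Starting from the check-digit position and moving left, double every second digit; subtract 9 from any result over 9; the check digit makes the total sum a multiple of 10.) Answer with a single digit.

6

Partial digits right→left: 9 3 4 5 2 4 5 2 4
Double every second digit counting from the check-digit position (so the 1st, 3rd, 5th, ... of the partial from the right).
  doubled (with −9 where >9): 9 8 4 1 8 → sum 30
  kept as-is: 3 5 4 2 → sum 14
Total = 30 + 14 = 44.
Check digit = (10 − (44 mod 10)) mod 10 = 6.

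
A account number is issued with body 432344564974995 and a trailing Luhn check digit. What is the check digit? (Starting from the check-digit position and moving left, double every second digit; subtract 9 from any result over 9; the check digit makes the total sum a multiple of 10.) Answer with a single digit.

8

Partial digits right→left: 5 9 9 4 7 9 4 6 5 4 4 3 2 3 4
Double every second digit counting from the check-digit position (so the 1st, 3rd, 5th, ... of the partial from the right).
  doubled (with −9 where >9): 1 9 5 8 1 8 4 8 → sum 44
  kept as-is: 9 4 9 6 4 3 3 → sum 38
Total = 44 + 38 = 82.
Check digit = (10 − (82 mod 10)) mod 10 = 8.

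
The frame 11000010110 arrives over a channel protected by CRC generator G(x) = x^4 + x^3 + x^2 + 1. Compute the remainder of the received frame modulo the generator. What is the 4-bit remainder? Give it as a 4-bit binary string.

Modulo-2 division of 11000010110 by 11101:
  pos 0: 11000 XOR 11101 = 00101
  pos 2: 10101 XOR 11101 = 01000
  pos 3: 10000 XOR 11101 = 01101
  pos 4: 11011 XOR 11101 = 00110
  pos 6: 11010 XOR 11101 = 00111
Remainder = 0111 (nonzero — an error is detected).

0111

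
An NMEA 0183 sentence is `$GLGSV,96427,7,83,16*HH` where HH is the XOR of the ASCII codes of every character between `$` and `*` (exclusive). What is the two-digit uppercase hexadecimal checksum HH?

XOR the ASCII codes of the payload characters:
  'G' = 0x47 → acc = 0x47
  'L' = 0x4C → acc = 0x0B
  'G' = 0x47 → acc = 0x4C
  'S' = 0x53 → acc = 0x1F
  'V' = 0x56 → acc = 0x49
  ',' = 0x2C → acc = 0x65
  '9' = 0x39 → acc = 0x5C
  '6' = 0x36 → acc = 0x6A
  '4' = 0x34 → acc = 0x5E
  '2' = 0x32 → acc = 0x6C
  '7' = 0x37 → acc = 0x5B
  ',' = 0x2C → acc = 0x77
  '7' = 0x37 → acc = 0x40
  ',' = 0x2C → acc = 0x6C
  '8' = 0x38 → acc = 0x54
  '3' = 0x33 → acc = 0x67
  ',' = 0x2C → acc = 0x4B
  '1' = 0x31 → acc = 0x7A
  '6' = 0x36 → acc = 0x4C
Checksum = 0x4C.

4C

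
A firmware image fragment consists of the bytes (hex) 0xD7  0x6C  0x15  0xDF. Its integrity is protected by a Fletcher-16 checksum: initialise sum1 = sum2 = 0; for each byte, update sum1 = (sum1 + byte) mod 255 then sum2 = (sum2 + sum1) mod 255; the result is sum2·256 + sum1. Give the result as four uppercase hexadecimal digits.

Running sums (mod 255):
  after byte 0 (0xD7): sum1=215, sum2=215
  after byte 1 (0x6C): sum1=68, sum2=28
  after byte 2 (0x15): sum1=89, sum2=117
  after byte 3 (0xDF): sum1=57, sum2=174
Checksum = sum2·256 + sum1 = 174·256 + 57 = 44601 = 0xAE39.

AE39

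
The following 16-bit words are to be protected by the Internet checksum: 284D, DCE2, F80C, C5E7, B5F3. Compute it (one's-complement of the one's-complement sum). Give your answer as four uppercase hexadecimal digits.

One's-complement addition (fold any carry out of bit 15 back into bit 0):
  0x284D + 0xDCE2 = 0x1052F → wrap carry → 0x0530
  0x0530 + 0xF80C = 0x0FD3C
  0xFD3C + 0xC5E7 = 0x1C323 → wrap carry → 0xC324
  0xC324 + 0xB5F3 = 0x17917 → wrap carry → 0x7918
One's-complement sum = 0x7918.
Checksum = ~0x7918 & 0xFFFF = 0x86E7.

86E7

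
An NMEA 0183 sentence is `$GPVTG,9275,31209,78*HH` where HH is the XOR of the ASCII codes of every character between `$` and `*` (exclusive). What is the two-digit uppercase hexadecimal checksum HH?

XOR the ASCII codes of the payload characters:
  'G' = 0x47 → acc = 0x47
  'P' = 0x50 → acc = 0x17
  'V' = 0x56 → acc = 0x41
  'T' = 0x54 → acc = 0x15
  'G' = 0x47 → acc = 0x52
  ',' = 0x2C → acc = 0x7E
  '9' = 0x39 → acc = 0x47
  '2' = 0x32 → acc = 0x75
  '7' = 0x37 → acc = 0x42
  '5' = 0x35 → acc = 0x77
  ',' = 0x2C → acc = 0x5B
  '3' = 0x33 → acc = 0x68
  '1' = 0x31 → acc = 0x59
  '2' = 0x32 → acc = 0x6B
  '0' = 0x30 → acc = 0x5B
  '9' = 0x39 → acc = 0x62
  ',' = 0x2C → acc = 0x4E
  '7' = 0x37 → acc = 0x79
  '8' = 0x38 → acc = 0x41
Checksum = 0x41.

41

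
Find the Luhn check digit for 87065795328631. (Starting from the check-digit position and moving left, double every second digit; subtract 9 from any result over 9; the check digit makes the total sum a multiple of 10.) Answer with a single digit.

1

Partial digits right→left: 1 3 6 8 2 3 5 9 7 5 6 0 7 8
Double every second digit counting from the check-digit position (so the 1st, 3rd, 5th, ... of the partial from the right).
  doubled (with −9 where >9): 2 3 4 1 5 3 5 → sum 23
  kept as-is: 3 8 3 9 5 0 8 → sum 36
Total = 23 + 36 = 59.
Check digit = (10 − (59 mod 10)) mod 10 = 1.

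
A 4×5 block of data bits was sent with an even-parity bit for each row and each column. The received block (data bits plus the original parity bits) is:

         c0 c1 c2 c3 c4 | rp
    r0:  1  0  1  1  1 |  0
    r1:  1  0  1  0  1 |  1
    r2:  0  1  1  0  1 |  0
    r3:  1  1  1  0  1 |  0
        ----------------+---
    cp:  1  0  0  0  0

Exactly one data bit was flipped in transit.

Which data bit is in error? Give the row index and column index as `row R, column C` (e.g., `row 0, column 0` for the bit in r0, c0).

row 2, column 3

Recompute each row's even parity and compare to rp:
  r0: data parity 0, sent rp 0 → ok
  r1: data parity 1, sent rp 1 → ok
  r2: data parity 1, sent rp 0 → mismatch
  r3: data parity 0, sent rp 0 → ok
Recompute each column's even parity and compare to cp:
  c0: data parity 1, sent cp 1 → ok
  c1: data parity 0, sent cp 0 → ok
  c2: data parity 0, sent cp 0 → ok
  c3: data parity 1, sent cp 0 → mismatch
  c4: data parity 0, sent cp 0 → ok
Exactly one row (r2) and one column (c3) fail → the flipped bit is at their intersection.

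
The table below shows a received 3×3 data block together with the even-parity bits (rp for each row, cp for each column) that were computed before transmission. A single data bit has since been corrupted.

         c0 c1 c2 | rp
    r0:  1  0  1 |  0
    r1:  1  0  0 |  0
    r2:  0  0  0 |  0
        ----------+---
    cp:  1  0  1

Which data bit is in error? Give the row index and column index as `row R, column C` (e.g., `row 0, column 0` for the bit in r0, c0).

Recompute each row's even parity and compare to rp:
  r0: data parity 0, sent rp 0 → ok
  r1: data parity 1, sent rp 0 → mismatch
  r2: data parity 0, sent rp 0 → ok
Recompute each column's even parity and compare to cp:
  c0: data parity 0, sent cp 1 → mismatch
  c1: data parity 0, sent cp 0 → ok
  c2: data parity 1, sent cp 1 → ok
Exactly one row (r1) and one column (c0) fail → the flipped bit is at their intersection.

row 1, column 0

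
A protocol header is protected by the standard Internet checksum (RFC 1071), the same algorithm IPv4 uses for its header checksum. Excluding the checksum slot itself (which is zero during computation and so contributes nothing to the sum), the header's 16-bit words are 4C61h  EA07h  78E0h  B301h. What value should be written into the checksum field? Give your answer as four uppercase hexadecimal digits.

One's-complement addition (fold any carry out of bit 15 back into bit 0):
  0x4C61 + 0xEA07 = 0x13668 → wrap carry → 0x3669
  0x3669 + 0x78E0 = 0x0AF49
  0xAF49 + 0xB301 = 0x1624A → wrap carry → 0x624B
One's-complement sum = 0x624B.
Checksum = ~0x624B & 0xFFFF = 0x9DB4.

9DB4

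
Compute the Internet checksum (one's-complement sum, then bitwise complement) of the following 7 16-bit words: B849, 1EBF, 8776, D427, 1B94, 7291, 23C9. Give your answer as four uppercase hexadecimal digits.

1B6A

One's-complement addition (fold any carry out of bit 15 back into bit 0):
  0xB849 + 0x1EBF = 0x0D708
  0xD708 + 0x8776 = 0x15E7E → wrap carry → 0x5E7F
  0x5E7F + 0xD427 = 0x132A6 → wrap carry → 0x32A7
  0x32A7 + 0x1B94 = 0x04E3B
  0x4E3B + 0x7291 = 0x0C0CC
  0xC0CC + 0x23C9 = 0x0E495
One's-complement sum = 0xE495.
Checksum = ~0xE495 & 0xFFFF = 0x1B6A.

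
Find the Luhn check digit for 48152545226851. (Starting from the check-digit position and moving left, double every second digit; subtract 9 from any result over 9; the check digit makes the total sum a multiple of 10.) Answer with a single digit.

3

Partial digits right→left: 1 5 8 6 2 2 5 4 5 2 5 1 8 4
Double every second digit counting from the check-digit position (so the 1st, 3rd, 5th, ... of the partial from the right).
  doubled (with −9 where >9): 2 7 4 1 1 1 7 → sum 23
  kept as-is: 5 6 2 4 2 1 4 → sum 24
Total = 23 + 24 = 47.
Check digit = (10 − (47 mod 10)) mod 10 = 3.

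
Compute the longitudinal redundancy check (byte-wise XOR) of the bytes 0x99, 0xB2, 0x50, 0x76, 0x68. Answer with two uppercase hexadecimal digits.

65

XOR the bytes together:
  start with 0x99
  0x99 ⊕ 0xB2 = 0x2B
  0x2B ⊕ 0x50 = 0x7B
  0x7B ⊕ 0x76 = 0x0D
  0x0D ⊕ 0x68 = 0x65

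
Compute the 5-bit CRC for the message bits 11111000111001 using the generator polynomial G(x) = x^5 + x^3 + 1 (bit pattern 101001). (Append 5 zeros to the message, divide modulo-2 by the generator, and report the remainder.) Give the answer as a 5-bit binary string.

10101

Append 5 zeros: 1111100011100100000. Divide by 101001 (XOR where the leading bit is 1):
  pos 0: 111110 XOR 101001 = 010111
  pos 1: 101110 XOR 101001 = 000111
  pos 4: 111011 XOR 101001 = 010010
  pos 5: 100101 XOR 101001 = 001100
  pos 7: 110000 XOR 101001 = 011001
  pos 8: 110011 XOR 101001 = 011010
  pos 9: 110100 XOR 101001 = 011101
  pos 10: 111010 XOR 101001 = 010011
  pos 11: 100110 XOR 101001 = 001111
  pos 13: 111100 XOR 101001 = 010101
Remainder (last 5 bits) = 10101. This is the CRC / FCS.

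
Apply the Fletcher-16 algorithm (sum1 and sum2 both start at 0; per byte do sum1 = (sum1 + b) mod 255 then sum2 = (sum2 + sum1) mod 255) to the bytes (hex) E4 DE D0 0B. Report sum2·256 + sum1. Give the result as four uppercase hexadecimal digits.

DC9F

Running sums (mod 255):
  after byte 0 (E4): sum1=228, sum2=228
  after byte 1 (DE): sum1=195, sum2=168
  after byte 2 (D0): sum1=148, sum2=61
  after byte 3 (0B): sum1=159, sum2=220
Checksum = sum2·256 + sum1 = 220·256 + 159 = 56479 = 0xDC9F.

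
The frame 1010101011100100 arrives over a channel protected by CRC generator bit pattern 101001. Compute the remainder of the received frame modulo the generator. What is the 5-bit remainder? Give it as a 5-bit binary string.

10011

Modulo-2 division of 1010101011100100 by 101001:
  pos 0: 101010 XOR 101001 = 000011
  pos 4: 111011 XOR 101001 = 010010
  pos 5: 100101 XOR 101001 = 001100
  pos 7: 110000 XOR 101001 = 011001
  pos 8: 110011 XOR 101001 = 011010
  pos 9: 110100 XOR 101001 = 011101
  pos 10: 111010 XOR 101001 = 010011
Remainder = 10011 (nonzero — an error is detected).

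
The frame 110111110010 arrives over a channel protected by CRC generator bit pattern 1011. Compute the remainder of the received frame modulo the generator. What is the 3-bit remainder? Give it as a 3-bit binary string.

000

Modulo-2 division of 110111110010 by 1011:
  pos 0: 1101 XOR 1011 = 0110
  pos 1: 1101 XOR 1011 = 0110
  pos 2: 1101 XOR 1011 = 0110
  pos 3: 1101 XOR 1011 = 0110
  pos 4: 1101 XOR 1011 = 0110
  pos 5: 1100 XOR 1011 = 0111
  pos 6: 1110 XOR 1011 = 0101
  pos 7: 1011 XOR 1011 = 0000
Remainder = 000 (zero — the frame passes the CRC check).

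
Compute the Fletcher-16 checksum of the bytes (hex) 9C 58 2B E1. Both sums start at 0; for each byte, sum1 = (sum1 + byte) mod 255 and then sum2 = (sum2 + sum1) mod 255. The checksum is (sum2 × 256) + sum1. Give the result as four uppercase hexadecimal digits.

B302

Running sums (mod 255):
  after byte 0 (9C): sum1=156, sum2=156
  after byte 1 (58): sum1=244, sum2=145
  after byte 2 (2B): sum1=32, sum2=177
  after byte 3 (E1): sum1=2, sum2=179
Checksum = sum2·256 + sum1 = 179·256 + 2 = 45826 = 0xB302.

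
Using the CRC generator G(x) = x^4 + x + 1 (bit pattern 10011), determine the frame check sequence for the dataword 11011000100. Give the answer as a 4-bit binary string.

Append 4 zeros: 110110001000000. Divide by 10011 (XOR where the leading bit is 1):
  pos 0: 11011 XOR 10011 = 01000
  pos 1: 10000 XOR 10011 = 00011
  pos 4: 11001 XOR 10011 = 01010
  pos 5: 10100 XOR 10011 = 00111
  pos 7: 11100 XOR 10011 = 01111
  pos 8: 11110 XOR 10011 = 01101
  pos 9: 11010 XOR 10011 = 01001
  pos 10: 10010 XOR 10011 = 00001
Remainder (last 4 bits) = 0001. This is the CRC / FCS.

0001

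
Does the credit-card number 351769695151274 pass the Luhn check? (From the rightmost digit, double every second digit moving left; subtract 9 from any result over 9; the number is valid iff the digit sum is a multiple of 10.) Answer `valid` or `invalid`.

From the right, keep odd positions and double even positions (subtract 9 from any doubled value over 9):
  doubled (positions 2,4,...): 5 2 2 9 9 5 1 → sum 33
  kept (positions 1,3,...): 4 2 5 5 6 6 1 3 → sum 32
Total = 65.
65 mod 10 = 5, so the number is invalid.

invalid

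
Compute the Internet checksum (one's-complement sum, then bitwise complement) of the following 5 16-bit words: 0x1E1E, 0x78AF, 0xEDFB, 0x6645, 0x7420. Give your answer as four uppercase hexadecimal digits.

One's-complement addition (fold any carry out of bit 15 back into bit 0):
  0x1E1E + 0x78AF = 0x096CD
  0x96CD + 0xEDFB = 0x184C8 → wrap carry → 0x84C9
  0x84C9 + 0x6645 = 0x0EB0E
  0xEB0E + 0x7420 = 0x15F2E → wrap carry → 0x5F2F
One's-complement sum = 0x5F2F.
Checksum = ~0x5F2F & 0xFFFF = 0xA0D0.

A0D0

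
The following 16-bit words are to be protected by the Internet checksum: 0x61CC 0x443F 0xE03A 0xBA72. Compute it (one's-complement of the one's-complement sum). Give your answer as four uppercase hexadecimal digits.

BF46

One's-complement addition (fold any carry out of bit 15 back into bit 0):
  0x61CC + 0x443F = 0x0A60B
  0xA60B + 0xE03A = 0x18645 → wrap carry → 0x8646
  0x8646 + 0xBA72 = 0x140B8 → wrap carry → 0x40B9
One's-complement sum = 0x40B9.
Checksum = ~0x40B9 & 0xFFFF = 0xBF46.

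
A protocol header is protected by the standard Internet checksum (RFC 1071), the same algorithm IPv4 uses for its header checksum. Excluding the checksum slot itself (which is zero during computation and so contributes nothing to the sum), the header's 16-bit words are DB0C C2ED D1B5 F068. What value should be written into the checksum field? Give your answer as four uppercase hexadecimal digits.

9FE6

One's-complement addition (fold any carry out of bit 15 back into bit 0):
  0xDB0C + 0xC2ED = 0x19DF9 → wrap carry → 0x9DFA
  0x9DFA + 0xD1B5 = 0x16FAF → wrap carry → 0x6FB0
  0x6FB0 + 0xF068 = 0x16018 → wrap carry → 0x6019
One's-complement sum = 0x6019.
Checksum = ~0x6019 & 0xFFFF = 0x9FE6.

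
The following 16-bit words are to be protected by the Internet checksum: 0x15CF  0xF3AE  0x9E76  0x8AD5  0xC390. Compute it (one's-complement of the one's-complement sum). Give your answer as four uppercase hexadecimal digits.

One's-complement addition (fold any carry out of bit 15 back into bit 0):
  0x15CF + 0xF3AE = 0x1097D → wrap carry → 0x097E
  0x097E + 0x9E76 = 0x0A7F4
  0xA7F4 + 0x8AD5 = 0x132C9 → wrap carry → 0x32CA
  0x32CA + 0xC390 = 0x0F65A
One's-complement sum = 0xF65A.
Checksum = ~0xF65A & 0xFFFF = 0x09A5.

09A5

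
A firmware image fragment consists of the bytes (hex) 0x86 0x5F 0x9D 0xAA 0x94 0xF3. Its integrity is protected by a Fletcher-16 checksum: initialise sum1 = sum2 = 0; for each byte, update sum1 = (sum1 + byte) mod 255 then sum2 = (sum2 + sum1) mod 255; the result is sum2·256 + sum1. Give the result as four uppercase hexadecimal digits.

Running sums (mod 255):
  after byte 0 (0x86): sum1=134, sum2=134
  after byte 1 (0x5F): sum1=229, sum2=108
  after byte 2 (0x9D): sum1=131, sum2=239
  after byte 3 (0xAA): sum1=46, sum2=30
  after byte 4 (0x94): sum1=194, sum2=224
  after byte 5 (0xF3): sum1=182, sum2=151
Checksum = sum2·256 + sum1 = 151·256 + 182 = 38838 = 0x97B6.

97B6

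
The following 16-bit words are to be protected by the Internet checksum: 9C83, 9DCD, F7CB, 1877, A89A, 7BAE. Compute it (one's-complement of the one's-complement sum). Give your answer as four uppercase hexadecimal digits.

9122

One's-complement addition (fold any carry out of bit 15 back into bit 0):
  0x9C83 + 0x9DCD = 0x13A50 → wrap carry → 0x3A51
  0x3A51 + 0xF7CB = 0x1321C → wrap carry → 0x321D
  0x321D + 0x1877 = 0x04A94
  0x4A94 + 0xA89A = 0x0F32E
  0xF32E + 0x7BAE = 0x16EDC → wrap carry → 0x6EDD
One's-complement sum = 0x6EDD.
Checksum = ~0x6EDD & 0xFFFF = 0x9122.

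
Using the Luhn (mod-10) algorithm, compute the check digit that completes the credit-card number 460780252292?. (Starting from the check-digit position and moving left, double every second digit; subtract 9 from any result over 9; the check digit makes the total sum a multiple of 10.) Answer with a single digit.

8

Partial digits right→left: 2 9 2 2 5 2 0 8 7 0 6 4
Double every second digit counting from the check-digit position (so the 1st, 3rd, 5th, ... of the partial from the right).
  doubled (with −9 where >9): 4 4 1 0 5 3 → sum 17
  kept as-is: 9 2 2 8 0 4 → sum 25
Total = 17 + 25 = 42.
Check digit = (10 − (42 mod 10)) mod 10 = 8.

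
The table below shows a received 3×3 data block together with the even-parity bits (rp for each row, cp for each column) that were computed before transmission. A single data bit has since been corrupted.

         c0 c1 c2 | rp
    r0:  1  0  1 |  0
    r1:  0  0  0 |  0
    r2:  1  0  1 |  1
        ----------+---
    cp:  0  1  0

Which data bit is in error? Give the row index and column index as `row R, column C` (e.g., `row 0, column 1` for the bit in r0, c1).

Recompute each row's even parity and compare to rp:
  r0: data parity 0, sent rp 0 → ok
  r1: data parity 0, sent rp 0 → ok
  r2: data parity 0, sent rp 1 → mismatch
Recompute each column's even parity and compare to cp:
  c0: data parity 0, sent cp 0 → ok
  c1: data parity 0, sent cp 1 → mismatch
  c2: data parity 0, sent cp 0 → ok
Exactly one row (r2) and one column (c1) fail → the flipped bit is at their intersection.

row 2, column 1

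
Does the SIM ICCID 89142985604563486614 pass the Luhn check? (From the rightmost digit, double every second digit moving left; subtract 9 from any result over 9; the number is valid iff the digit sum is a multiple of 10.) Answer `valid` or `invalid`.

valid

From the right, keep odd positions and double even positions (subtract 9 from any doubled value over 9):
  doubled (positions 2,4,...): 2 3 8 3 8 3 7 4 2 7 → sum 47
  kept (positions 1,3,...): 4 6 8 3 5 0 5 9 4 9 → sum 53
Total = 100.
100 mod 10 = 0, so the number is valid.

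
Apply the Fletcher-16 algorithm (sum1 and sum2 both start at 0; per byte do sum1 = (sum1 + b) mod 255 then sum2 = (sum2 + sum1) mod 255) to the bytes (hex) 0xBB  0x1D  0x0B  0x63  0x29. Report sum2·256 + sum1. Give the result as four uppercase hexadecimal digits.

Running sums (mod 255):
  after byte 0 (0xBB): sum1=187, sum2=187
  after byte 1 (0x1D): sum1=216, sum2=148
  after byte 2 (0x0B): sum1=227, sum2=120
  after byte 3 (0x63): sum1=71, sum2=191
  after byte 4 (0x29): sum1=112, sum2=48
Checksum = sum2·256 + sum1 = 48·256 + 112 = 12400 = 0x3070.

3070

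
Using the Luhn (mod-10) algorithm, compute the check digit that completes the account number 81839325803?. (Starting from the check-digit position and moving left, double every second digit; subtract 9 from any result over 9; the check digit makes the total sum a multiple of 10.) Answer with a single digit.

Partial digits right→left: 3 0 8 5 2 3 9 3 8 1 8
Double every second digit counting from the check-digit position (so the 1st, 3rd, 5th, ... of the partial from the right).
  doubled (with −9 where >9): 6 7 4 9 7 7 → sum 40
  kept as-is: 0 5 3 3 1 → sum 12
Total = 40 + 12 = 52.
Check digit = (10 − (52 mod 10)) mod 10 = 8.

8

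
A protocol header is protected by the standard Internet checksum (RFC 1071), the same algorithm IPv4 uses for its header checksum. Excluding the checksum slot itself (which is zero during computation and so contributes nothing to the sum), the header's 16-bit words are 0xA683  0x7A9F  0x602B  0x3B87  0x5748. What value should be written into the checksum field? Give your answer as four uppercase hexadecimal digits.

EBE1

One's-complement addition (fold any carry out of bit 15 back into bit 0):
  0xA683 + 0x7A9F = 0x12122 → wrap carry → 0x2123
  0x2123 + 0x602B = 0x0814E
  0x814E + 0x3B87 = 0x0BCD5
  0xBCD5 + 0x5748 = 0x1141D → wrap carry → 0x141E
One's-complement sum = 0x141E.
Checksum = ~0x141E & 0xFFFF = 0xEBE1.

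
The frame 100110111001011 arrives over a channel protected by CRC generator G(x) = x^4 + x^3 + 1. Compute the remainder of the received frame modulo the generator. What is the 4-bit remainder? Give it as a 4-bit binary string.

Modulo-2 division of 100110111001011 by 11001:
  pos 0: 10011 XOR 11001 = 01010
  pos 1: 10100 XOR 11001 = 01101
  pos 2: 11011 XOR 11001 = 00010
  pos 5: 10110 XOR 11001 = 01111
  pos 6: 11110 XOR 11001 = 00111
  pos 8: 11110 XOR 11001 = 00111
  pos 10: 11111 XOR 11001 = 00110
Remainder = 0110 (nonzero — an error is detected).

0110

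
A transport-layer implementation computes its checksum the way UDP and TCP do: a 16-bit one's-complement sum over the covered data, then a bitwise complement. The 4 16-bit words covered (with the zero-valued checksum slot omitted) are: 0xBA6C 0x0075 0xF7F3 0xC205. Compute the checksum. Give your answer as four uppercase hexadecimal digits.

8B24

One's-complement addition (fold any carry out of bit 15 back into bit 0):
  0xBA6C + 0x0075 = 0x0BAE1
  0xBAE1 + 0xF7F3 = 0x1B2D4 → wrap carry → 0xB2D5
  0xB2D5 + 0xC205 = 0x174DA → wrap carry → 0x74DB
One's-complement sum = 0x74DB.
Checksum = ~0x74DB & 0xFFFF = 0x8B24.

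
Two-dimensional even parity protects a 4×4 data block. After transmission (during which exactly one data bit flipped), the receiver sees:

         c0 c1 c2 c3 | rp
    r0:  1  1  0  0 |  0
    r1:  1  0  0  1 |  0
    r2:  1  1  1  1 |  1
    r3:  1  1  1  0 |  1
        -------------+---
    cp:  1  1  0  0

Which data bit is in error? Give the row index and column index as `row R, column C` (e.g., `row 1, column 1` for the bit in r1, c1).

row 2, column 0

Recompute each row's even parity and compare to rp:
  r0: data parity 0, sent rp 0 → ok
  r1: data parity 0, sent rp 0 → ok
  r2: data parity 0, sent rp 1 → mismatch
  r3: data parity 1, sent rp 1 → ok
Recompute each column's even parity and compare to cp:
  c0: data parity 0, sent cp 1 → mismatch
  c1: data parity 1, sent cp 1 → ok
  c2: data parity 0, sent cp 0 → ok
  c3: data parity 0, sent cp 0 → ok
Exactly one row (r2) and one column (c0) fail → the flipped bit is at their intersection.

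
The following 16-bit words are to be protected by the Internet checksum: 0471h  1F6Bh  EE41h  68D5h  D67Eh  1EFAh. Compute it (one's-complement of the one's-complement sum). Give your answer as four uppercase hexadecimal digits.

8F93

One's-complement addition (fold any carry out of bit 15 back into bit 0):
  0x0471 + 0x1F6B = 0x023DC
  0x23DC + 0xEE41 = 0x1121D → wrap carry → 0x121E
  0x121E + 0x68D5 = 0x07AF3
  0x7AF3 + 0xD67E = 0x15171 → wrap carry → 0x5172
  0x5172 + 0x1EFA = 0x0706C
One's-complement sum = 0x706C.
Checksum = ~0x706C & 0xFFFF = 0x8F93.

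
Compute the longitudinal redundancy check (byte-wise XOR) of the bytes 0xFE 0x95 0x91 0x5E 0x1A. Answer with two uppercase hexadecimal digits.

XOR the bytes together:
  start with 0xFE
  0xFE ⊕ 0x95 = 0x6B
  0x6B ⊕ 0x91 = 0xFA
  0xFA ⊕ 0x5E = 0xA4
  0xA4 ⊕ 0x1A = 0xBE

BE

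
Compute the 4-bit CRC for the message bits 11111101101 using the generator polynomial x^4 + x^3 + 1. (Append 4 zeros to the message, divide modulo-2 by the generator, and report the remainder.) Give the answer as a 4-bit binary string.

Append 4 zeros: 111111011010000. Divide by 11001 (XOR where the leading bit is 1):
  pos 0: 11111 XOR 11001 = 00110
  pos 2: 11010 XOR 11001 = 00011
  pos 5: 11110 XOR 11001 = 00111
  pos 7: 11110 XOR 11001 = 00111
  pos 9: 11100 XOR 11001 = 00101
Remainder (last 4 bits) = 1010. This is the CRC / FCS.

1010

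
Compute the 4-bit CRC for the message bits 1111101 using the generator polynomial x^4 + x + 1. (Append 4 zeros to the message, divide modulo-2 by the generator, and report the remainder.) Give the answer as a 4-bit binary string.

Append 4 zeros: 11111010000. Divide by 10011 (XOR where the leading bit is 1):
  pos 0: 11111 XOR 10011 = 01100
  pos 1: 11000 XOR 10011 = 01011
  pos 2: 10111 XOR 10011 = 00100
  pos 4: 10000 XOR 10011 = 00011
Remainder (last 4 bits) = 1100. This is the CRC / FCS.

1100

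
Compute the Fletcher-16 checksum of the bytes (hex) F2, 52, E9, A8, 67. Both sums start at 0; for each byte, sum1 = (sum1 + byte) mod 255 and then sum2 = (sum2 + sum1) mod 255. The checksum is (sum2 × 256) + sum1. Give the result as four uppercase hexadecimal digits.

7E3F

Running sums (mod 255):
  after byte 0 (F2): sum1=242, sum2=242
  after byte 1 (52): sum1=69, sum2=56
  after byte 2 (E9): sum1=47, sum2=103
  after byte 3 (A8): sum1=215, sum2=63
  after byte 4 (67): sum1=63, sum2=126
Checksum = sum2·256 + sum1 = 126·256 + 63 = 32319 = 0x7E3F.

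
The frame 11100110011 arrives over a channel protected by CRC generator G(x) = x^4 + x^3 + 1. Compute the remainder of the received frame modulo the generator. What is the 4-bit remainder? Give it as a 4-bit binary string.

0000

Modulo-2 division of 11100110011 by 11001:
  pos 0: 11100 XOR 11001 = 00101
  pos 2: 10111 XOR 11001 = 01110
  pos 3: 11100 XOR 11001 = 00101
  pos 5: 10101 XOR 11001 = 01100
  pos 6: 11001 XOR 11001 = 00000
Remainder = 0000 (zero — the frame passes the CRC check).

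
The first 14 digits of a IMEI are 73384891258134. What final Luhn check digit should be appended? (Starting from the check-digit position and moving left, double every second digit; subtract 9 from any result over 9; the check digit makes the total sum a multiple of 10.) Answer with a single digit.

1

Partial digits right→left: 4 3 1 8 5 2 1 9 8 4 8 3 3 7
Double every second digit counting from the check-digit position (so the 1st, 3rd, 5th, ... of the partial from the right).
  doubled (with −9 where >9): 8 2 1 2 7 7 6 → sum 33
  kept as-is: 3 8 2 9 4 3 7 → sum 36
Total = 33 + 36 = 69.
Check digit = (10 − (69 mod 10)) mod 10 = 1.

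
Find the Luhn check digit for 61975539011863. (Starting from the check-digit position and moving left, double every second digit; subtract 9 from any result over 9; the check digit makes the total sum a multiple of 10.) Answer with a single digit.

8

Partial digits right→left: 3 6 8 1 1 0 9 3 5 5 7 9 1 6
Double every second digit counting from the check-digit position (so the 1st, 3rd, 5th, ... of the partial from the right).
  doubled (with −9 where >9): 6 7 2 9 1 5 2 → sum 32
  kept as-is: 6 1 0 3 5 9 6 → sum 30
Total = 32 + 30 = 62.
Check digit = (10 − (62 mod 10)) mod 10 = 8.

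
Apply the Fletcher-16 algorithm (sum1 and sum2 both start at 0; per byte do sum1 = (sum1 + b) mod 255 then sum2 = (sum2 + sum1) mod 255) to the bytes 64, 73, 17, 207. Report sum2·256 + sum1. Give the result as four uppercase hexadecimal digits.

CE6A

Running sums (mod 255):
  after byte 0 (64): sum1=64, sum2=64
  after byte 1 (73): sum1=137, sum2=201
  after byte 2 (17): sum1=154, sum2=100
  after byte 3 (207): sum1=106, sum2=206
Checksum = sum2·256 + sum1 = 206·256 + 106 = 52842 = 0xCE6A.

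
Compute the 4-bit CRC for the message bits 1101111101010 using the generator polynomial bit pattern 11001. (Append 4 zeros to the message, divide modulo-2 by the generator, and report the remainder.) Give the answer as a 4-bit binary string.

1000

Append 4 zeros: 11011111010100000. Divide by 11001 (XOR where the leading bit is 1):
  pos 0: 11011 XOR 11001 = 00010
  pos 3: 10111 XOR 11001 = 01110
  pos 4: 11100 XOR 11001 = 00101
  pos 6: 10110 XOR 11001 = 01111
  pos 7: 11111 XOR 11001 = 00110
  pos 9: 11000 XOR 11001 = 00001
Remainder (last 4 bits) = 1000. This is the CRC / FCS.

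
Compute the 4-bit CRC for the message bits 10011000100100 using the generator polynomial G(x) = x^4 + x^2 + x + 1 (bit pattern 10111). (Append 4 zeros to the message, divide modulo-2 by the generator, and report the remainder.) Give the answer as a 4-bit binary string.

Append 4 zeros: 100110001001000000. Divide by 10111 (XOR where the leading bit is 1):
  pos 0: 10011 XOR 10111 = 00100
  pos 2: 10000 XOR 10111 = 00111
  pos 4: 11101 XOR 10111 = 01010
  pos 5: 10100 XOR 10111 = 00011
  pos 8: 11010 XOR 10111 = 01101
  pos 9: 11010 XOR 10111 = 01101
  pos 10: 11010 XOR 10111 = 01101
  pos 11: 11010 XOR 10111 = 01101
  pos 12: 11010 XOR 10111 = 01101
  pos 13: 11010 XOR 10111 = 01101
Remainder (last 4 bits) = 1101. This is the CRC / FCS.

1101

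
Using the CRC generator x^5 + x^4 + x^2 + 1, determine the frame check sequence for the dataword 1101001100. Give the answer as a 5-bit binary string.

Append 5 zeros: 110100110000000. Divide by 110101 (XOR where the leading bit is 1):
  pos 0: 110100 XOR 110101 = 000001
  pos 5: 111000 XOR 110101 = 001101
  pos 7: 110100 XOR 110101 = 000001
Remainder (last 5 bits) = 00100. This is the CRC / FCS.

00100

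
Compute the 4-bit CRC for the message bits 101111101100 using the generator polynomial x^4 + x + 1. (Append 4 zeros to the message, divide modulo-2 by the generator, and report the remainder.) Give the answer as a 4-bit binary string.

Append 4 zeros: 1011111011000000. Divide by 10011 (XOR where the leading bit is 1):
  pos 0: 10111 XOR 10011 = 00100
  pos 2: 10011 XOR 10011 = 00000
  pos 8: 11000 XOR 10011 = 01011
  pos 9: 10110 XOR 10011 = 00101
  pos 11: 10100 XOR 10011 = 00111
Remainder (last 4 bits) = 0111. This is the CRC / FCS.

0111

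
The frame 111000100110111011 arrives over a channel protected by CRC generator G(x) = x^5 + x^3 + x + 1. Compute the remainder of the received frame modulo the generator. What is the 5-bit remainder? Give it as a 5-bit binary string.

Modulo-2 division of 111000100110111011 by 101011:
  pos 0: 111000 XOR 101011 = 010011
  pos 1: 100111 XOR 101011 = 001100
  pos 3: 110000 XOR 101011 = 011011
  pos 4: 110111 XOR 101011 = 011100
  pos 5: 111001 XOR 101011 = 010010
  pos 6: 100100 XOR 101011 = 001111
  pos 8: 111111 XOR 101011 = 010100
  pos 9: 101001 XOR 101011 = 000010
Remainder = 10011 (nonzero — an error is detected).

10011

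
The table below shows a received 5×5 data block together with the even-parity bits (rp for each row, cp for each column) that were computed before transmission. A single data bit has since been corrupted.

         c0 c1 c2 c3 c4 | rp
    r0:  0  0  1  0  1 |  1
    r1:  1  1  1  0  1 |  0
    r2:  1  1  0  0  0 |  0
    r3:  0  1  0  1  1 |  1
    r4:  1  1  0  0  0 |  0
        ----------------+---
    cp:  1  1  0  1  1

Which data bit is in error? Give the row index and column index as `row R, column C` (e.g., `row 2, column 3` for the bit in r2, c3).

Recompute each row's even parity and compare to rp:
  r0: data parity 0, sent rp 1 → mismatch
  r1: data parity 0, sent rp 0 → ok
  r2: data parity 0, sent rp 0 → ok
  r3: data parity 1, sent rp 1 → ok
  r4: data parity 0, sent rp 0 → ok
Recompute each column's even parity and compare to cp:
  c0: data parity 1, sent cp 1 → ok
  c1: data parity 0, sent cp 1 → mismatch
  c2: data parity 0, sent cp 0 → ok
  c3: data parity 1, sent cp 1 → ok
  c4: data parity 1, sent cp 1 → ok
Exactly one row (r0) and one column (c1) fail → the flipped bit is at their intersection.

row 0, column 1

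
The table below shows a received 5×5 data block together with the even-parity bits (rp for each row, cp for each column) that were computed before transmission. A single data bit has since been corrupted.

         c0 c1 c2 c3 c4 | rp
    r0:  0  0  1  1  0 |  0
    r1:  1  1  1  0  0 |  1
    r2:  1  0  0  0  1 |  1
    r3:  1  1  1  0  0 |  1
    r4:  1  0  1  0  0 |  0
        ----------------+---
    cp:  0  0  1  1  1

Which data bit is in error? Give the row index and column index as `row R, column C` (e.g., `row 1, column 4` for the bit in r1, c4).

Recompute each row's even parity and compare to rp:
  r0: data parity 0, sent rp 0 → ok
  r1: data parity 1, sent rp 1 → ok
  r2: data parity 0, sent rp 1 → mismatch
  r3: data parity 1, sent rp 1 → ok
  r4: data parity 0, sent rp 0 → ok
Recompute each column's even parity and compare to cp:
  c0: data parity 0, sent cp 0 → ok
  c1: data parity 0, sent cp 0 → ok
  c2: data parity 0, sent cp 1 → mismatch
  c3: data parity 1, sent cp 1 → ok
  c4: data parity 1, sent cp 1 → ok
Exactly one row (r2) and one column (c2) fail → the flipped bit is at their intersection.

row 2, column 2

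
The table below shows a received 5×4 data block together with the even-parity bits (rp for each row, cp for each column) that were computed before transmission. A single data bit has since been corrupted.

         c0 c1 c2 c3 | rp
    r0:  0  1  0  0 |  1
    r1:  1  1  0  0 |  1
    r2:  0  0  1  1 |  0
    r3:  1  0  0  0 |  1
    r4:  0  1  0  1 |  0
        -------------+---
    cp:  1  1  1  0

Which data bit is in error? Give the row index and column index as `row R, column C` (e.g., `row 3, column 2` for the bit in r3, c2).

Recompute each row's even parity and compare to rp:
  r0: data parity 1, sent rp 1 → ok
  r1: data parity 0, sent rp 1 → mismatch
  r2: data parity 0, sent rp 0 → ok
  r3: data parity 1, sent rp 1 → ok
  r4: data parity 0, sent rp 0 → ok
Recompute each column's even parity and compare to cp:
  c0: data parity 0, sent cp 1 → mismatch
  c1: data parity 1, sent cp 1 → ok
  c2: data parity 1, sent cp 1 → ok
  c3: data parity 0, sent cp 0 → ok
Exactly one row (r1) and one column (c0) fail → the flipped bit is at their intersection.

row 1, column 0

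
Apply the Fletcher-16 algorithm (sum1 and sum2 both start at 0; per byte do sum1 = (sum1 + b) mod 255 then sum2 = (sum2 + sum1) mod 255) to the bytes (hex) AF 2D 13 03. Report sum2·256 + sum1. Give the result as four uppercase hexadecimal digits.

Running sums (mod 255):
  after byte 0 (AF): sum1=175, sum2=175
  after byte 1 (2D): sum1=220, sum2=140
  after byte 2 (13): sum1=239, sum2=124
  after byte 3 (03): sum1=242, sum2=111
Checksum = sum2·256 + sum1 = 111·256 + 242 = 28658 = 0x6FF2.

6FF2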